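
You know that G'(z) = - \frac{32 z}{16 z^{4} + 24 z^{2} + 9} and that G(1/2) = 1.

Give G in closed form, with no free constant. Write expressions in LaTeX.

G(z) = \frac{4}{4 z^{2} + 3}

G'(z) matches the chain-rule pattern g'(h)*h' with inner function h(z) = 2 z^{2} + \frac{3}{2}; substituting u = h(z) collapses the integral.
A general antiderivative is \frac{2}{2 z^{2} + \frac{3}{2}} + C.
The condition gives C = 1 - (1) = 0.
So G(z) = \frac{4}{4 z^{2} + 3}.
Check: d/dz[\frac{4}{4 z^{2} + 3}] = - \frac{32 z}{16 z^{4} + 24 z^{2} + 9} = G'(z).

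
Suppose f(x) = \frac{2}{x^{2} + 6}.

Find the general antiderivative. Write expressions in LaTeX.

Check any antiderivative F(x) by computing F'(x) and comparing it with f(x).
Check: d/dx[\frac{\sqrt{6} \operatorname{atan}{\left(\frac{\sqrt{6} x}{6} \right)}}{3}] = \frac{2}{x^{2} + 6} = f(x).

F(x) = \frac{\sqrt{6} \operatorname{atan}{\left(\frac{\sqrt{6} x}{6} \right)}}{3} + C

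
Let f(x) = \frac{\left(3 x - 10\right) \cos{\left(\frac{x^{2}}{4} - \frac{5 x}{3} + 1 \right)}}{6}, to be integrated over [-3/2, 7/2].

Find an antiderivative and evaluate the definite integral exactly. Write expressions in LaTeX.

f matches the chain-rule pattern g'(h)*h' with inner function h(x) = \frac{x^{2}}{4} - \frac{5 x}{3} + 1; substituting u = h(x) collapses the integral.
F(x) = \sin{\left(\frac{x^{2}}{4} - \frac{5 x}{3} + 1 \right)} is an antiderivative of f.
Check: d/dx[\sin{\left(\frac{x^{2}}{4} - \frac{5 x}{3} + 1 \right)}] = \frac{x \cos{\left(\frac{x^{2}}{4} - \frac{5 x}{3} + 1 \right)}}{2} - \frac{5 \cos{\left(\frac{x^{2}}{4} - \frac{5 x}{3} + 1 \right)}}{3}, which equals f(x).
F(7/2) = - \sin{\left(\frac{85}{48} \right)}; F(-3/2) = \sin{\left(\frac{65}{16} \right)}.
Integral = F(7/2) - F(-3/2) = - \sin{\left(\frac{85}{48} \right)} - \sin{\left(\frac{65}{16} \right)}.

Antiderivative: F(x) = \sin{\left(\frac{x^{2}}{4} - \frac{5 x}{3} + 1 \right)}; value = - \sin{\left(\frac{85}{48} \right)} - \sin{\left(\frac{65}{16} \right)}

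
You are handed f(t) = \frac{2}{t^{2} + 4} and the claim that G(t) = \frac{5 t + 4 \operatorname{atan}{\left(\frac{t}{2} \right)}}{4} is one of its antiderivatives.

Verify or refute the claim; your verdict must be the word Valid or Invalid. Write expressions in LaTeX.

d/dt[G] = \frac{5 t^{2} + 28}{4 t^{2} + 16}
d/dt[G] - f(t) = \frac{5}{4} != 0.

Invalid: d/dt[G] - f = \frac{5}{4}, which is not 0.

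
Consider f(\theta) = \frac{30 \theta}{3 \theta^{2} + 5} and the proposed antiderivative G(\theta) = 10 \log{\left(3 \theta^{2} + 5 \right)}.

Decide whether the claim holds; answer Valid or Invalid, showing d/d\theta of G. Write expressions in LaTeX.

d/d\theta[G] = \frac{60 \theta}{3 \theta^{2} + 5}
d/d\theta[G] - f(\theta) = \frac{30 \theta}{3 \theta^{2} + 5} != 0.

Invalid: d/d\theta[G] - f = \frac{30 \theta}{3 \theta^{2} + 5}, which is not 0.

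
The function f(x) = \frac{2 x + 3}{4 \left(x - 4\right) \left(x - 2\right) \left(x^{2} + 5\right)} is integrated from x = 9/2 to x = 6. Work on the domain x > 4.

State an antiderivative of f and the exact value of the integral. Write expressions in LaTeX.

Antiderivative: F(x) = \frac{11 \log{\left(x - 4 \right)}}{168} - \frac{7 \log{\left(x - 2 \right)}}{72} + \frac{\log{\left(x^{2} + 5 \right)}}{63} - \frac{17 \sqrt{5} \operatorname{atan}{\left(\frac{\sqrt{5} x}{5} \right)}}{1260}; value = - \frac{7 \log{\left(4 \right)}}{72} - \frac{\log{\left(\frac{101}{4} \right)}}{63} - \frac{17 \sqrt{5} \operatorname{atan}{\left(\frac{6 \sqrt{5}}{5} \right)}}{1260} + \frac{17 \sqrt{5} \operatorname{atan}{\left(\frac{9 \sqrt{5}}{10} \right)}}{1260} + \frac{\log{\left(41 \right)}}{63} + \frac{7 \log{\left(\frac{5}{2} \right)}}{72} + \frac{11 \log{\left(2 \right)}}{84}

Factor the denominator (4 \left(x - 4\right) \left(x - 2\right) \left(x^{2} + 5\right)) and decompose: f = \frac{8 x - 17}{252 \left(x^{2} + 5\right)} - \frac{7}{72 \left(x - 2\right)} + \frac{11}{168 \left(x - 4\right)}; each piece integrates to a log, atan, or power term.
F(x) = \frac{11 \log{\left(x - 4 \right)}}{168} - \frac{7 \log{\left(x - 2 \right)}}{72} + \frac{\log{\left(x^{2} + 5 \right)}}{63} - \frac{17 \sqrt{5} \operatorname{atan}{\left(\frac{\sqrt{5} x}{5} \right)}}{1260} is an antiderivative of f.
Check: d/dx[\frac{11 \log{\left(x - 4 \right)}}{168} - \frac{7 \log{\left(x - 2 \right)}}{72} + \frac{\log{\left(x^{2} + 5 \right)}}{63} - \frac{17 \sqrt{5} \operatorname{atan}{\left(\frac{\sqrt{5} x}{5} \right)}}{1260}] = \frac{2 x + 3}{4 x^{4} - 24 x^{3} + 52 x^{2} - 120 x + 160}, which equals f(x).
F(6) = - \frac{7 \log{\left(4 \right)}}{72} - \frac{17 \sqrt{5} \operatorname{atan}{\left(\frac{6 \sqrt{5}}{5} \right)}}{1260} + \frac{11 \log{\left(2 \right)}}{168} + \frac{\log{\left(41 \right)}}{63}; F(9/2) = - \frac{7 \log{\left(\frac{5}{2} \right)}}{72} - \frac{11 \log{\left(2 \right)}}{168} - \frac{17 \sqrt{5} \operatorname{atan}{\left(\frac{9 \sqrt{5}}{10} \right)}}{1260} + \frac{\log{\left(\frac{101}{4} \right)}}{63}.
Integral = F(6) - F(9/2) = - \frac{7 \log{\left(4 \right)}}{72} - \frac{\log{\left(\frac{101}{4} \right)}}{63} - \frac{17 \sqrt{5} \operatorname{atan}{\left(\frac{6 \sqrt{5}}{5} \right)}}{1260} + \frac{17 \sqrt{5} \operatorname{atan}{\left(\frac{9 \sqrt{5}}{10} \right)}}{1260} + \frac{\log{\left(41 \right)}}{63} + \frac{7 \log{\left(\frac{5}{2} \right)}}{72} + \frac{11 \log{\left(2 \right)}}{84}.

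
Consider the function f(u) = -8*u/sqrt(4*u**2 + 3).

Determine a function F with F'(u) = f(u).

The substitution w = 4*u**2 + 3 works: f is exactly (dF/dw)*(dw/du) for that inner function.
Check: d/du[-2*sqrt(4*u**2 + 3)] = -8*u/sqrt(4*u**2 + 3) = f(u).

An antiderivative is F(u) = -2*sqrt(4*u**2 + 3).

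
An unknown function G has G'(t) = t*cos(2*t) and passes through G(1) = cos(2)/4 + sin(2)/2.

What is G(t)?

G(t) = t*sin(2*t)/2 + cos(2*t)/4

Since d/dt undoes antidifferentiation here, G(t) must give back the stated G'(t).
A general antiderivative is t*sin(2*t)/2 + cos(2*t)/4 + C.
The condition gives C = cos(2)/4 + sin(2)/2 - (cos(2)/4 + sin(2)/2) = 0.
So G(t) = t*sin(2*t)/2 + cos(2*t)/4.
Check: d/dt[t*sin(2*t)/2 + cos(2*t)/4] = t*cos(2*t) = G'(t).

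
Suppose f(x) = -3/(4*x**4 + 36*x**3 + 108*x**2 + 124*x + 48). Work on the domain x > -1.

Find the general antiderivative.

F(x) = 5*log(x + 1)/48 - 3*log(x + 3)/16 + log(x + 4)/12 + 3/(24*x + 24) + C

The denominator factors as 4*(x + 1)**2*(x + 3)*(x + 4); partial fractions split f into directly integrable pieces: 1/(12*(x + 4)) - 3/(16*(x + 3)) + 5/(48*(x + 1)) - 1/(8*(x + 1)**2).
Check: d/dx[5*log(x + 1)/48 - 3*log(x + 3)/16 + log(x + 4)/12 + 3/(24*x + 24)] = -3/(4*x**4 + 36*x**3 + 108*x**2 + 124*x + 48) = f(x).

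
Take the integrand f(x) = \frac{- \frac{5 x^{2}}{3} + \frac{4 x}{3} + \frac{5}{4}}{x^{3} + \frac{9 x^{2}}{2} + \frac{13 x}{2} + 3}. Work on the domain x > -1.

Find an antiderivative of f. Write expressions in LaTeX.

Factor the denominator (6 \left(x + 1\right) \left(x + 2\right) \left(2 x + 3\right)) and decompose: f = \frac{36}{2 x + 3} - \frac{97}{6 \left(x + 2\right)} - \frac{7}{2 \left(x + 1\right)}; each piece integrates to a log, atan, or power term.
Check: d/dx[\frac{- 21 \log{\left(x + 1 \right)} + 108 \log{\left(x + \frac{3}{2} \right)} - 97 \log{\left(x + 2 \right)}}{6}] = \frac{- 20 x^{2} + 16 x + 15}{12 x^{3} + 54 x^{2} + 78 x + 36}, which equals f(x).

An antiderivative is F(x) = \frac{- 21 \log{\left(x + 1 \right)} + 108 \log{\left(x + \frac{3}{2} \right)} - 97 \log{\left(x + 2 \right)}}{6}.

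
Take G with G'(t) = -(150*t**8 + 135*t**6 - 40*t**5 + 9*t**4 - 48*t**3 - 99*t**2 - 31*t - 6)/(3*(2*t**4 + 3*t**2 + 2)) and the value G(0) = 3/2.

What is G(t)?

G(t) = -5*t**5 + 5*t**3 + 10*t**2/3 + t - log(t**4 + 3*t**2/2 + 1)/2 + 3/2

Differentiate the proposed G(t) back; it has to land on the given G'(t).
A general antiderivative is -5*t**5 + 5*t**3 + 10*t**2/3 + t - log(t**4 + 3*t**2/2 + 1)/2 + 1 + C.
The condition gives C = 3/2 - (1) = 1/2.
So G(t) = -5*t**5 + 5*t**3 + 10*t**2/3 + t - log(t**4 + 3*t**2/2 + 1)/2 + 3/2.
Check: d/dt[-5*t**5 + 5*t**3 + 10*t**2/3 + t - log(t**4 + 3*t**2/2 + 1)/2 + 3/2] = (-150*t**8 - 135*t**6 + 40*t**5 - 9*t**4 + 48*t**3 + 99*t**2 + 31*t + 6)/(6*t**4 + 9*t**2 + 6), which equals G'(t).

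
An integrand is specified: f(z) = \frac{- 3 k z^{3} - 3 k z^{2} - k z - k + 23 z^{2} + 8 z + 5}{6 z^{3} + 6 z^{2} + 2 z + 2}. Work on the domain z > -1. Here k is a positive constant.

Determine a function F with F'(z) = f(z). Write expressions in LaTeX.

Check any antiderivative F(z) by computing F'(z) and comparing it with f(z).
Check: d/dz[\frac{- 3 k z + 15 \log{\left(3 z + 3 \right)} + 4 \log{\left(2 z^{2} + \frac{2}{3} \right)}}{6}] = \frac{- 3 k z^{3} - 3 k z^{2} - k z - k + 23 z^{2} + 8 z + 5}{6 z^{3} + 6 z^{2} + 2 z + 2} = f(z).

An antiderivative is F(z) = \frac{- 3 k z + 15 \log{\left(3 z + 3 \right)} + 4 \log{\left(2 z^{2} + \frac{2}{3} \right)}}{6}.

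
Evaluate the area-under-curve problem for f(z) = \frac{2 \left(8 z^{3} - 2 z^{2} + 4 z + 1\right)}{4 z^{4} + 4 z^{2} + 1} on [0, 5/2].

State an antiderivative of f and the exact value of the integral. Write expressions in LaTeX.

Whatever form F(z) takes, F'(z) = f(z) is non-negotiable.
F(z) = \frac{2 z}{2 z^{2} + 1} + 2 \log{\left(2 z^{2} + 1 \right)} is an antiderivative of f.
Check: d/dz[\frac{2 z}{2 z^{2} + 1} + 2 \log{\left(2 z^{2} + 1 \right)}] = \frac{16 z^{3} - 4 z^{2} + 8 z + 2}{4 z^{4} + 4 z^{2} + 1}, which equals f(z).
F(5/2) = \frac{10}{27} + 2 \log{\left(\frac{27}{2} \right)}; F(0) = 0.
Integral = F(5/2) - F(0) = \frac{10}{27} + 2 \log{\left(\frac{27}{2} \right)}.

Antiderivative: F(z) = \frac{2 z}{2 z^{2} + 1} + 2 \log{\left(2 z^{2} + 1 \right)}; value = \frac{10}{27} + 2 \log{\left(\frac{27}{2} \right)}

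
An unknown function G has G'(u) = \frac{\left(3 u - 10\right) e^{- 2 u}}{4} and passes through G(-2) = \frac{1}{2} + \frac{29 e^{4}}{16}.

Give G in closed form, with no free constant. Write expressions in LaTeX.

G(u) = \frac{\left(- 6 u + 8 e^{2 u} + 17\right) e^{- 2 u}}{16}

Recognize the product-rule pattern: G'(u) = v'r + vr' with v = \frac{17}{16} - \frac{3 u}{8}, r = e^{- 2 u}, so integration by parts undoes it.
A general antiderivative is \frac{\left(17 - 6 u\right) e^{- 2 u}}{16} + C.
The condition gives C = \frac{1}{2} + \frac{29 e^{4}}{16} - (\frac{29 e^{4}}{16}) = \frac{1}{2}.
So G(u) = \frac{\left(- 6 u + 8 e^{2 u} + 17\right) e^{- 2 u}}{16}.
Check: d/du[\frac{\left(- 6 u + 8 e^{2 u} + 17\right) e^{- 2 u}}{16}] = \frac{\left(3 u - 10\right) e^{- 2 u}}{4} = G'(u).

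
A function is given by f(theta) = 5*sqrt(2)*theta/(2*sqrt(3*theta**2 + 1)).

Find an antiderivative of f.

The substitution u = 3*theta**2/2 + 1/2 works: f is exactly (dF/du)*(du/dtheta) for that inner function.
Check: d/dtheta[5*sqrt(3*theta**2/2 + 1/2)/3] = 5*sqrt(2)*theta/(2*sqrt(3*theta**2 + 1)) = f(theta).

An antiderivative is F(theta) = 5*sqrt(3*theta**2/2 + 1/2)/3.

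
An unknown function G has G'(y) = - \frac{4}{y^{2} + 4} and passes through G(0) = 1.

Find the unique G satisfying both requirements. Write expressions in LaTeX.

G(y) = 1 - 2 \operatorname{atan}{\left(\frac{y}{2} \right)}

A first test for any G(y): its y-derivative must equal the given G'(y).
A general antiderivative is - 2 \operatorname{atan}{\left(\frac{y}{2} \right)} + C.
The condition gives C = 1 - (0) = 1.
So G(y) = 1 - 2 \operatorname{atan}{\left(\frac{y}{2} \right)}.
Check: d/dy[1 - 2 \operatorname{atan}{\left(\frac{y}{2} \right)}] = - \frac{4}{y^{2} + 4} = G'(y).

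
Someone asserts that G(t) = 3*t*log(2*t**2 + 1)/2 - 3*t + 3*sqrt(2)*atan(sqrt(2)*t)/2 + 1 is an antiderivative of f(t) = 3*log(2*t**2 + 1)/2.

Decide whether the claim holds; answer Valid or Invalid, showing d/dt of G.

Valid: G'(t) = f(t).

d/dt[G] = 3*log(2*t**2 + 1)/2
This equals f(t) exactly, so the claim holds.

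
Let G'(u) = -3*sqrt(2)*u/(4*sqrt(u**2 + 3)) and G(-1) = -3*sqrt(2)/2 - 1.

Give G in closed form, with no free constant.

G(u) = -3*sqrt(u**2/2 + 3/2)/2 - 1

The substitution w = u**2/2 + 3/2 works: G'(u) is exactly (dG/dw)*(dw/du) for that inner function.
A general antiderivative is -3*sqrt(u**2/2 + 3/2)/2 + C.
The condition gives C = -3*sqrt(2)/2 - 1 - (-3*sqrt(2)/2) = -1.
So G(u) = -3*sqrt(u**2/2 + 3/2)/2 - 1.
Check: d/du[-3*sqrt(u**2/2 + 3/2)/2 - 1] = -3*sqrt(2)*u/(4*sqrt(u**2 + 3)) = G'(u).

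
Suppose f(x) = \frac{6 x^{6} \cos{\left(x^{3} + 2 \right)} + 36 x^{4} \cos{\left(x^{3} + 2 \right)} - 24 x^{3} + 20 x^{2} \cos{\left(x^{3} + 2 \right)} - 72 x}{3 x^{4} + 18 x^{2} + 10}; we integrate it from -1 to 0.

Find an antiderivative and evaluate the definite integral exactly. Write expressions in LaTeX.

Antiderivative: F(x) = - 2 \log{\left(\frac{x^{4}}{2} + 3 x^{2} + \frac{5}{3} \right)} + \frac{2 \sin{\left(x^{3} + 2 \right)}}{3}; value = - 2 \log{\left(\frac{5}{3} \right)} - \frac{2 \sin{\left(1 \right)}}{3} + \frac{2 \sin{\left(2 \right)}}{3} + 2 \log{\left(\frac{31}{6} \right)}

For F(x) to be correct the identity F'(x) - f(x) = 0 must hold.
F(x) = - 2 \log{\left(\frac{x^{4}}{2} + 3 x^{2} + \frac{5}{3} \right)} + \frac{2 \sin{\left(x^{3} + 2 \right)}}{3} is an antiderivative of f.
Check: d/dx[- 2 \log{\left(\frac{x^{4}}{2} + 3 x^{2} + \frac{5}{3} \right)} + \frac{2 \sin{\left(x^{3} + 2 \right)}}{3}] = \frac{6 x^{6} \cos{\left(x^{3} + 2 \right)} + 36 x^{4} \cos{\left(x^{3} + 2 \right)} - 24 x^{3} + 20 x^{2} \cos{\left(x^{3} + 2 \right)} - 72 x}{3 x^{4} + 18 x^{2} + 10} = f(x).
F(0) = - 2 \log{\left(\frac{5}{3} \right)} + \frac{2 \sin{\left(2 \right)}}{3}; F(-1) = - 2 \log{\left(\frac{31}{6} \right)} + \frac{2 \sin{\left(1 \right)}}{3}.
Integral = F(0) - F(-1) = - 2 \log{\left(\frac{5}{3} \right)} - \frac{2 \sin{\left(1 \right)}}{3} + \frac{2 \sin{\left(2 \right)}}{3} + 2 \log{\left(\frac{31}{6} \right)}.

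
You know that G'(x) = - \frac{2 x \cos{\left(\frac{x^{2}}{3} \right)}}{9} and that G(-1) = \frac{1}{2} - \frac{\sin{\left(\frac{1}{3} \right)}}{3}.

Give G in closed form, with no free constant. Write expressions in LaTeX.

G(x) = \frac{1}{2} - \frac{\sin{\left(\frac{x^{2}}{3} \right)}}{3}

G'(x) matches the chain-rule pattern g'(h)*h' with inner function h(x) = \frac{x^{2}}{3}; substituting u = h(x) collapses the integral.
A general antiderivative is - \frac{\sin{\left(\frac{x^{2}}{3} \right)}}{3} + C.
The condition gives C = \frac{1}{2} - \frac{\sin{\left(\frac{1}{3} \right)}}{3} - (- \frac{\sin{\left(\frac{1}{3} \right)}}{3}) = \frac{1}{2}.
So G(x) = \frac{1}{2} - \frac{\sin{\left(\frac{x^{2}}{3} \right)}}{3}.
Check: d/dx[\frac{1}{2} - \frac{\sin{\left(\frac{x^{2}}{3} \right)}}{3}] = - \frac{2 x \cos{\left(\frac{x^{2}}{3} \right)}}{9} = G'(x).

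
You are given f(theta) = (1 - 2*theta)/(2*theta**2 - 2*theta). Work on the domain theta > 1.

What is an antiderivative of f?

An antiderivative is F(theta) = -log(theta**2 - theta)/2.

The denominator factors as 2*theta*(theta - 1); partial fractions split f into directly integrable pieces: -1/(2*(theta - 1)) - 1/(2*theta).
Check: d/dtheta[-log(theta**2 - theta)/2] = (1 - 2*theta)/(2*theta**2 - 2*theta) = f(theta).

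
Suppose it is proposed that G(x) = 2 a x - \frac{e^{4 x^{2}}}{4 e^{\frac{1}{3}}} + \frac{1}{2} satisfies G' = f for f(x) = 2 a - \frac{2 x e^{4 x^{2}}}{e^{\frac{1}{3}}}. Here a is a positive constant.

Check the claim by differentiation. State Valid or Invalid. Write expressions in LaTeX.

Valid - differentiating G returns exactly f.

d/dx[G] = \frac{2 a e^{\frac{1}{3}} - 2 x e^{4 x^{2}}}{e^{\frac{1}{3}}}
This equals f(x) exactly, so the claim holds.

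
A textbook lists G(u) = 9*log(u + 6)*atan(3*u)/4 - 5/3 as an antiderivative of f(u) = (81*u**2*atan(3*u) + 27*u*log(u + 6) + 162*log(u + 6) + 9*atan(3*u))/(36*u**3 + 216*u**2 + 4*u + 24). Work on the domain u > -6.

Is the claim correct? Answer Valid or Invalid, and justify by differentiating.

Valid - differentiating G returns exactly f.

d/du[G] = (81*u**2*atan(3*u) + 27*u*log(u + 6) + 162*log(u + 6) + 9*atan(3*u))/(36*u**3 + 216*u**2 + 4*u + 24)
This equals f(u) exactly, so the claim holds.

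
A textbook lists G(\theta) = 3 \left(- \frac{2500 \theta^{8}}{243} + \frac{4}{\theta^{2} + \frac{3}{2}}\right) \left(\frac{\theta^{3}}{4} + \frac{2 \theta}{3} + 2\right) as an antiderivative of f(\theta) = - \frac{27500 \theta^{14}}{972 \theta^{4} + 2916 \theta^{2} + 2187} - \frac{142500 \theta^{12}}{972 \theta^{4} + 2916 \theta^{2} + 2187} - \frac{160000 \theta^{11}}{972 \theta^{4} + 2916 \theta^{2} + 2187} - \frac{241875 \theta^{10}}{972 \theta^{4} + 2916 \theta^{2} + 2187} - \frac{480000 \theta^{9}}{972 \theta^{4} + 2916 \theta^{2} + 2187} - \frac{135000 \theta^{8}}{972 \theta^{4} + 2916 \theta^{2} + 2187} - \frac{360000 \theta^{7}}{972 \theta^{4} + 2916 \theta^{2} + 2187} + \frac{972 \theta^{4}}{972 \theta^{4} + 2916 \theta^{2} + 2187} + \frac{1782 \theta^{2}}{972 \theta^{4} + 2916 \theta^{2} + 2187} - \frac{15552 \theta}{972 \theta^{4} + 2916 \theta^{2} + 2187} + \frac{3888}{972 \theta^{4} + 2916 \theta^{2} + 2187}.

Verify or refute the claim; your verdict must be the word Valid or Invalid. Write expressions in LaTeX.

Invalid: d/d\theta[G] - f = \frac{- 55000 \theta^{14} - 285000 \theta^{12} - 320000 \theta^{11} - 483750 \theta^{10} - 960000 \theta^{9} - 270000 \theta^{8} - 720000 \theta^{7} + 1944 \theta^{4} + 3564 \theta^{2} - 31104 \theta + 7776}{972 \theta^{4} + 2916 \theta^{2} + 2187}, which is not 0.

d/d\theta[G] = \frac{- 27500 \theta^{14} - 142500 \theta^{12} - 160000 \theta^{11} - 241875 \theta^{10} - 480000 \theta^{9} - 135000 \theta^{8} - 360000 \theta^{7} + 972 \theta^{4} + 1782 \theta^{2} - 15552 \theta + 3888}{324 \theta^{4} + 972 \theta^{2} + 729}
d/d\theta[G] - f(\theta) = \frac{- 55000 \theta^{14} - 285000 \theta^{12} - 320000 \theta^{11} - 483750 \theta^{10} - 960000 \theta^{9} - 270000 \theta^{8} - 720000 \theta^{7} + 1944 \theta^{4} + 3564 \theta^{2} - 31104 \theta + 7776}{972 \theta^{4} + 2916 \theta^{2} + 2187} != 0.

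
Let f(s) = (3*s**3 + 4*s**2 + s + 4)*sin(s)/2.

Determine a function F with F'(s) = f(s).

Differentiate the proposed F(s) back; it has to land on f(s) exactly.
Check: d/ds[-3*s**3*cos(s)/2 + 9*s**2*sin(s)/2 - 2*s**2*cos(s) + 4*s*sin(s) + 17*s*cos(s)/2 - 17*sin(s)/2 + 2*cos(s)] = 3*s**3*sin(s)/2 + 2*s**2*sin(s) + s*sin(s)/2 + 2*sin(s), which equals f(s).

An antiderivative is F(s) = -3*s**3*cos(s)/2 + 9*s**2*sin(s)/2 - 2*s**2*cos(s) + 4*s*sin(s) + 17*s*cos(s)/2 - 17*sin(s)/2 + 2*cos(s).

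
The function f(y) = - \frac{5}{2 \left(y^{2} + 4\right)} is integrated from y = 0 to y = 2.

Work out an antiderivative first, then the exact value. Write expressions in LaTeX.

Antiderivative: F(y) = - \frac{5 \operatorname{atan}{\left(\frac{y}{2} \right)}}{4}; value = - \frac{5 \pi}{16}

An antiderivative F(y) passes only if d/dy[F] lands on f(y) exactly.
F(y) = - \frac{5 \operatorname{atan}{\left(\frac{y}{2} \right)}}{4} is an antiderivative of f.
Check: d/dy[- \frac{5 \operatorname{atan}{\left(\frac{y}{2} \right)}}{4}] = - \frac{5}{2 y^{2} + 8}, which equals f(y).
F(2) = - \frac{5 \pi}{16}; F(0) = 0.
Integral = F(2) - F(0) = - \frac{5 \pi}{16}.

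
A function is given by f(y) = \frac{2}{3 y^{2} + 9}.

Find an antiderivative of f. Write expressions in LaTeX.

An antiderivative is F(y) = \frac{2 \sqrt{3} \operatorname{atan}{\left(\frac{\sqrt{3} y}{3} \right)}}{9}.

Check any antiderivative F(y) by computing F'(y) and comparing it with f(y).
Check: d/dy[\frac{2 \sqrt{3} \operatorname{atan}{\left(\frac{\sqrt{3} y}{3} \right)}}{9}] = \frac{2}{3 y^{2} + 9} = f(y).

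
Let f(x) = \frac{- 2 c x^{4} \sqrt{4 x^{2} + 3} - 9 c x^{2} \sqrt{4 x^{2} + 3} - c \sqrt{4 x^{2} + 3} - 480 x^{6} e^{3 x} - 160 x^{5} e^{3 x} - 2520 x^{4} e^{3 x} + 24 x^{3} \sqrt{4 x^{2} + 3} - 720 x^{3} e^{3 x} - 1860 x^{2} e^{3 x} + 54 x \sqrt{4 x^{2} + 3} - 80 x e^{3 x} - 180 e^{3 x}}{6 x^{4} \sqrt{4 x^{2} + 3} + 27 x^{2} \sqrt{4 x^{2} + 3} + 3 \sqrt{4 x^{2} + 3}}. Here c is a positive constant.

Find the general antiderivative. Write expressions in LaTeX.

F(x) = - \frac{c x}{3} - \frac{20 \sqrt{4 x^{2} + 3} e^{3 x}}{3} + \log{\left(\frac{2 x^{4}}{3} + 3 x^{2} + \frac{1}{3} \right)} + C

Differentiate the proposed F(x) back; it has to land on f(x) exactly.
Check: d/dx[- \frac{c x}{3} - \frac{20 \sqrt{4 x^{2} + 3} e^{3 x}}{3} + \log{\left(\frac{2 x^{4}}{3} + 3 x^{2} + \frac{1}{3} \right)}] = \frac{- 2 c x^{4} \sqrt{4 x^{2} + 3} - 9 c x^{2} \sqrt{4 x^{2} + 3} - c \sqrt{4 x^{2} + 3} - 480 x^{6} e^{3 x} - 160 x^{5} e^{3 x} - 2520 x^{4} e^{3 x} + 24 x^{3} \sqrt{4 x^{2} + 3} - 720 x^{3} e^{3 x} - 1860 x^{2} e^{3 x} + 54 x \sqrt{4 x^{2} + 3} - 80 x e^{3 x} - 180 e^{3 x}}{6 x^{4} \sqrt{4 x^{2} + 3} + 27 x^{2} \sqrt{4 x^{2} + 3} + 3 \sqrt{4 x^{2} + 3}} = f(x).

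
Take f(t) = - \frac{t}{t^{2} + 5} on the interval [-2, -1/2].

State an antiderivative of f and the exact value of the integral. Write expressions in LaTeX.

Antiderivative: F(t) = - \frac{\log{\left(\frac{t^{2}}{2} + \frac{5}{2} \right)}}{2}; value = - \frac{\log{\left(\frac{21}{8} \right)}}{2} + \frac{\log{\left(\frac{9}{2} \right)}}{2}

f matches the chain-rule pattern g'(h)*h' with inner function h(t) = \frac{t^{2}}{2} + \frac{5}{2}; substituting u = h(t) collapses the integral.
F(t) = - \frac{\log{\left(\frac{t^{2}}{2} + \frac{5}{2} \right)}}{2} is an antiderivative of f.
Check: d/dt[- \frac{\log{\left(\frac{t^{2}}{2} + \frac{5}{2} \right)}}{2}] = - \frac{t}{t^{2} + 5} = f(t).
F(-1/2) = - \frac{\log{\left(\frac{21}{8} \right)}}{2}; F(-2) = - \frac{\log{\left(\frac{9}{2} \right)}}{2}.
Integral = F(-1/2) - F(-2) = - \frac{\log{\left(\frac{21}{8} \right)}}{2} + \frac{\log{\left(\frac{9}{2} \right)}}{2}.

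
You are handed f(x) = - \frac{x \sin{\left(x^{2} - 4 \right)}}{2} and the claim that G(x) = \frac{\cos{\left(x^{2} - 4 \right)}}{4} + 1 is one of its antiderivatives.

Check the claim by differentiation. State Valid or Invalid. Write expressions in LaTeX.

Valid - the claim checks out under differentiation.

d/dx[G] = - \frac{x \sin{\left(x^{2} - 4 \right)}}{2}
This equals f(x) exactly, so the claim holds.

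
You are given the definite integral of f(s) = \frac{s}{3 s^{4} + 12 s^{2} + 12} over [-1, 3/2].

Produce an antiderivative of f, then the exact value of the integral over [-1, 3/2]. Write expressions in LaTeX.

f matches the chain-rule pattern g'(h)*h' with inner function h(s) = 6 s^{2} + 12; substituting u = h(s) collapses the integral.
F(s) = - \frac{1}{6 \left(s^{2} + 2\right)} is an antiderivative of f.
Check: d/ds[- \frac{1}{6 \left(s^{2} + 2\right)}] = \frac{s}{3 s^{4} + 12 s^{2} + 12} = f(s).
F(3/2) = - \frac{2}{51}; F(-1) = - \frac{1}{18}.
Integral = F(3/2) - F(-1) = \frac{5}{306}.

Antiderivative: F(s) = - \frac{1}{6 \left(s^{2} + 2\right)}; value = \frac{5}{306}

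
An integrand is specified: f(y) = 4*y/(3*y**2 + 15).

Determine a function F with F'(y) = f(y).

f matches the chain-rule pattern g'(h)*h' with inner function h(y) = y**2 + 5; substituting u = h(y) collapses the integral.
Check: d/dy[2*log(y**2 + 5)/3] = 4*y/(3*y**2 + 15) = f(y).

An antiderivative is F(y) = 2*log(y**2 + 5)/3.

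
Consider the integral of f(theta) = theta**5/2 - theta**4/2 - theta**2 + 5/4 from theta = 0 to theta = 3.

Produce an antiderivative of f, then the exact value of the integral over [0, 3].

Antiderivative: F(theta) = theta**6/12 - theta**5/10 - theta**3/3 + 5*theta/4; value = 156/5

Integrate term by term and add the pieces.
F(theta) = theta**6/12 - theta**5/10 - theta**3/3 + 5*theta/4 is an antiderivative of f.
Check: d/dtheta[theta**6/12 - theta**5/10 - theta**3/3 + 5*theta/4] = theta**5/2 - theta**4/2 - theta**2 + 5/4 = f(theta).
F(3) = 156/5; F(0) = 0.
Integral = F(3) - F(0) = 156/5.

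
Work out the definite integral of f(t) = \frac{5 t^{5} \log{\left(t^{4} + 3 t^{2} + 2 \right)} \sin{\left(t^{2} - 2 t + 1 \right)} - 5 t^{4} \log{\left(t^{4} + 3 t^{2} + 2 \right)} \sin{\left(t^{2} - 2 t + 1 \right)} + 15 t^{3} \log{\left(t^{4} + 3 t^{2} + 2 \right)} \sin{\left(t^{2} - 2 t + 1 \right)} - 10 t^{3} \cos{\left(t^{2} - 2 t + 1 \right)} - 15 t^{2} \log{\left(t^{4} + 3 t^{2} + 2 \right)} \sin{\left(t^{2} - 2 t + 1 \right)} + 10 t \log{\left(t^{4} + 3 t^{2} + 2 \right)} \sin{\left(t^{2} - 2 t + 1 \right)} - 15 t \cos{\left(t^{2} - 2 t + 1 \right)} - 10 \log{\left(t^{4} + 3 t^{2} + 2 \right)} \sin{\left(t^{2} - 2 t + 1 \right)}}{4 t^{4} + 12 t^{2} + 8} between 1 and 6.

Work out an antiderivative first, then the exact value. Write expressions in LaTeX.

Antiderivative: F(t) = - \frac{5 \log{\left(t^{4} + 3 t^{2} + 2 \right)} \cos{\left(t^{2} - 2 t + 1 \right)}}{8}; value = - \frac{5 \log{\left(1406 \right)} \cos{\left(25 \right)}}{8} + \frac{5 \log{\left(6 \right)}}{8}

Recognize the product-rule pattern: f = u'v + uv' with u = - \frac{5 \cos{\left(t^{2} - 2 t + 1 \right)}}{8}, v = \log{\left(t^{4} + 3 t^{2} + 2 \right)}, so integration by parts undoes it.
F(t) = - \frac{5 \log{\left(t^{4} + 3 t^{2} + 2 \right)} \cos{\left(t^{2} - 2 t + 1 \right)}}{8} is an antiderivative of f.
Check: d/dt[- \frac{5 \log{\left(t^{4} + 3 t^{2} + 2 \right)} \cos{\left(t^{2} - 2 t + 1 \right)}}{8}] = \frac{5 t^{5} \log{\left(t^{4} + 3 t^{2} + 2 \right)} \sin{\left(t^{2} - 2 t + 1 \right)} - 5 t^{4} \log{\left(t^{4} + 3 t^{2} + 2 \right)} \sin{\left(t^{2} - 2 t + 1 \right)} + 15 t^{3} \log{\left(t^{4} + 3 t^{2} + 2 \right)} \sin{\left(t^{2} - 2 t + 1 \right)} - 10 t^{3} \cos{\left(t^{2} - 2 t + 1 \right)} - 15 t^{2} \log{\left(t^{4} + 3 t^{2} + 2 \right)} \sin{\left(t^{2} - 2 t + 1 \right)} + 10 t \log{\left(t^{4} + 3 t^{2} + 2 \right)} \sin{\left(t^{2} - 2 t + 1 \right)} - 15 t \cos{\left(t^{2} - 2 t + 1 \right)} - 10 \log{\left(t^{4} + 3 t^{2} + 2 \right)} \sin{\left(t^{2} - 2 t + 1 \right)}}{4 t^{4} + 12 t^{2} + 8} = f(t).
F(6) = - \frac{5 \log{\left(1406 \right)} \cos{\left(25 \right)}}{8}; F(1) = - \frac{5 \log{\left(6 \right)}}{8}.
Integral = F(6) - F(1) = - \frac{5 \log{\left(1406 \right)} \cos{\left(25 \right)}}{8} + \frac{5 \log{\left(6 \right)}}{8}.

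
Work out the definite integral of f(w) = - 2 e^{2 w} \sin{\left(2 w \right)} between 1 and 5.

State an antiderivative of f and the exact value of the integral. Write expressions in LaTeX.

Whatever form F(w) takes, F'(w) = f(w) is non-negotiable.
F(w) = \frac{\left(- \sin{\left(2 w \right)} + \cos{\left(2 w \right)}\right) e^{2 w}}{2} is an antiderivative of f.
Check: d/dw[\frac{\left(- \sin{\left(2 w \right)} + \cos{\left(2 w \right)}\right) e^{2 w}}{2}] = - 2 e^{2 w} \sin{\left(2 w \right)} = f(w).
F(5) = \frac{e^{10} \cos{\left(10 \right)}}{2} - \frac{e^{10} \sin{\left(10 \right)}}{2}; F(1) = - \frac{e^{2} \sin{\left(2 \right)}}{2} + \frac{e^{2} \cos{\left(2 \right)}}{2}.
Integral = F(5) - F(1) = \frac{e^{10} \cos{\left(10 \right)}}{2} - \frac{e^{2} \cos{\left(2 \right)}}{2} + \frac{e^{2} \sin{\left(2 \right)}}{2} - \frac{e^{10} \sin{\left(10 \right)}}{2}.

Antiderivative: F(w) = \frac{\left(- \sin{\left(2 w \right)} + \cos{\left(2 w \right)}\right) e^{2 w}}{2}; value = \frac{e^{10} \cos{\left(10 \right)}}{2} - \frac{e^{2} \cos{\left(2 \right)}}{2} + \frac{e^{2} \sin{\left(2 \right)}}{2} - \frac{e^{10} \sin{\left(10 \right)}}{2}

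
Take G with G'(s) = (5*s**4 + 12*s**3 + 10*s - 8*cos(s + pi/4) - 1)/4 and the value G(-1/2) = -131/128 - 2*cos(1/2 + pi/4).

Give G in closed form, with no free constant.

Recover the given G'(s) by differentiating a candidate G(s); any mismatch rules it out.
A general antiderivative is s**5/4 + 3*s**4/4 + 5*s**2/4 - s/4 - 2*sin(s + pi/4) - 1/2 + C.
The condition gives C = -131/128 - 2*cos(1/2 + pi/4) - (-2*cos(1/2 + pi/4) - 3/128) = -1.
So G(s) = s**5/4 + 3*s**4/4 + 5*s**2/4 - s/4 - 2*sin(s + pi/4) - 3/2.
Check: d/ds[s**5/4 + 3*s**4/4 + 5*s**2/4 - s/4 - 2*sin(s + pi/4) - 3/2] = 5*s**4/4 + 3*s**3 + 5*s/2 - 2*cos(s + pi/4) - 1/4, which equals G'(s).

G(s) = s**5/4 + 3*s**4/4 + 5*s**2/4 - s/4 - 2*sin(s + pi/4) - 3/2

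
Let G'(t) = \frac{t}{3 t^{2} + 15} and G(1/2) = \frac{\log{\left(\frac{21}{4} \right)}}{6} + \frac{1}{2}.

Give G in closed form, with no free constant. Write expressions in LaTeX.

G(t) = \frac{\log{\left(t^{2} + 5 \right)}}{6} + \frac{1}{2}

G'(t) matches the chain-rule pattern g'(h)*h' with inner function h(t) = t^{2} + 5; substituting u = h(t) collapses the integral.
A general antiderivative is \frac{\log{\left(t^{2} + 5 \right)}}{6} + C.
The condition gives C = \frac{\log{\left(\frac{21}{4} \right)}}{6} + \frac{1}{2} - (\frac{\log{\left(\frac{21}{4} \right)}}{6}) = \frac{1}{2}.
So G(t) = \frac{\log{\left(t^{2} + 5 \right)}}{6} + \frac{1}{2}.
Check: d/dt[\frac{\log{\left(t^{2} + 5 \right)}}{6} + \frac{1}{2}] = \frac{t}{3 t^{2} + 15} = G'(t).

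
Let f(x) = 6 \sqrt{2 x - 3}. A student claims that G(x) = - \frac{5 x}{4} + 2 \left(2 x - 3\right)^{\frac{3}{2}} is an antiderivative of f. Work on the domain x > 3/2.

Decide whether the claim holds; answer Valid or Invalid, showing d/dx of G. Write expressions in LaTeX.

Invalid: d/dx[G] - f = - \frac{5}{4}, which is not 0.

d/dx[G] = 6 \sqrt{2 x - 3} - \frac{5}{4}
d/dx[G] - f(x) = - \frac{5}{4} != 0.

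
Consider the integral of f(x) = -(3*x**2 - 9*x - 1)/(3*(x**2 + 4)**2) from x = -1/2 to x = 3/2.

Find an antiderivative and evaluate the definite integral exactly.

Antiderivative: F(x) = (-11*x**2*atan(x/2) + 26*x - 44*atan(x/2) - 72)/(48*x**2 + 192); value = -11*atan(3/4)/48 - 11*atan(1/4)/48 + 23/75

Since d/dx undoes antidifferentiation here, F'(x) = f(x) is required of F(x).
F(x) = (-11*x**2*atan(x/2) + 26*x - 44*atan(x/2) - 72)/(48*x**2 + 192) is an antiderivative of f.
Check: d/dx[(-11*x**2*atan(x/2) + 26*x - 44*atan(x/2) - 72)/(48*x**2 + 192)] = (-3*x**2 + 9*x + 1)/(3*x**4 + 24*x**2 + 48), which equals f(x).
F(3/2) = -11*atan(3/4)/48 - 11/100; F(-1/2) = -5/12 + 11*atan(1/4)/48.
Integral = F(3/2) - F(-1/2) = -11*atan(3/4)/48 - 11*atan(1/4)/48 + 23/75.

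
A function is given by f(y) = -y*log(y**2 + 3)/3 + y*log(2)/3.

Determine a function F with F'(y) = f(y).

An antiderivative is F(y) = -y**2*log(y**2/2 + 3/2)/6 + y**2/6 - log(y**2 + 3)/2.

The integrand splits into summands that can be handled one at a time.
Check: d/dy[-y**2*log(y**2/2 + 3/2)/6 + y**2/6 - log(y**2 + 3)/2] = -y*log(y**2 + 3)/3 + y*log(2)/3 = f(y).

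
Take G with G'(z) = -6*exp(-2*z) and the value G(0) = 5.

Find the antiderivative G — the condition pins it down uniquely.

G(z) = 2 + 3*exp(-2*z)

Any candidate G(z) must reproduce the stated G'(z) exactly.
A general antiderivative is 3*exp(-2*z) + C.
The condition gives C = 5 - (3) = 2.
So G(z) = 2 + 3*exp(-2*z).
Check: d/dz[2 + 3*exp(-2*z)] = -6*exp(-2*z) = G'(z).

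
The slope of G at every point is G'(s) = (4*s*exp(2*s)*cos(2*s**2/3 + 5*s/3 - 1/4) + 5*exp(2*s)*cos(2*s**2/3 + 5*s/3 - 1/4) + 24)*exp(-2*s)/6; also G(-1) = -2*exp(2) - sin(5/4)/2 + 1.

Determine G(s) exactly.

G(s) = sin(2*s**2/3 + 5*s/3 - 1/4)/2 + 1 - 2*exp(-2*s)

Whatever form G(s) takes, its d/ds must return the stated G'(s).
A general antiderivative is sin(2*s**2/3 + 5*s/3 - 1/4)/2 - 2*exp(-2*s) + C.
The condition gives C = -2*exp(2) - sin(5/4)/2 + 1 - (-2*exp(2) - sin(5/4)/2) = 1.
So G(s) = sin(2*s**2/3 + 5*s/3 - 1/4)/2 + 1 - 2*exp(-2*s).
Check: d/ds[sin(2*s**2/3 + 5*s/3 - 1/4)/2 + 1 - 2*exp(-2*s)] = (4*s*exp(2*s)*cos(2*s**2/3 + 5*s/3 - 1/4) + 5*exp(2*s)*cos(2*s**2/3 + 5*s/3 - 1/4) + 24)*exp(-2*s)/6 = G'(s).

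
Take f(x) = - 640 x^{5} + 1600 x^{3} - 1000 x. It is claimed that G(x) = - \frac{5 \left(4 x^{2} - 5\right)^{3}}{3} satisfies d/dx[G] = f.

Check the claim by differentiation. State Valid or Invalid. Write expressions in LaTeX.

d/dx[G] = - 640 x^{5} + 1600 x^{3} - 1000 x
This equals f(x) exactly, so the claim holds.

Valid. The derivative of G reproduces f.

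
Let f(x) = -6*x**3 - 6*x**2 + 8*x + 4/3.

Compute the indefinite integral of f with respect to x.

The integrand splits into summands that can be handled one at a time.
Check: d/dx[-3*x**4/2 - 2*x**3 + 4*x**2 + 4*x/3] = -6*x**3 - 6*x**2 + 8*x + 4/3 = f(x).

F(x) = -3*x**4/2 - 2*x**3 + 4*x**2 + 4*x/3 + C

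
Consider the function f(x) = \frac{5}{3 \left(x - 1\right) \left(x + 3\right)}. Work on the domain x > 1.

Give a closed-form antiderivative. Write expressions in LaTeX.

An antiderivative is F(x) = \frac{5 \log{\left(x - 1 \right)}}{12} - \frac{5 \log{\left(x + 3 \right)}}{12}.

The denominator factors as 3 \left(x - 1\right) \left(x + 3\right); partial fractions split f into directly integrable pieces: - \frac{5}{12 \left(x + 3\right)} + \frac{5}{12 \left(x - 1\right)}.
Check: d/dx[\frac{5 \log{\left(x - 1 \right)}}{12} - \frac{5 \log{\left(x + 3 \right)}}{12}] = \frac{5}{3 x^{2} + 6 x - 9}, which equals f(x).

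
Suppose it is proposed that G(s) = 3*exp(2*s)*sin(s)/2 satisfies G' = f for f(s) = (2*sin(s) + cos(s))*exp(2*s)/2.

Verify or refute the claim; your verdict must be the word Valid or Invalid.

d/ds[G] = 3*exp(2*s)*sin(s) + 3*exp(2*s)*cos(s)/2
d/ds[G] - f(s) = 2*exp(2*s)*sin(s) + exp(2*s)*cos(s) != 0.

Invalid: d/ds[G] - f = 2*exp(2*s)*sin(s) + exp(2*s)*cos(s), which is not 0.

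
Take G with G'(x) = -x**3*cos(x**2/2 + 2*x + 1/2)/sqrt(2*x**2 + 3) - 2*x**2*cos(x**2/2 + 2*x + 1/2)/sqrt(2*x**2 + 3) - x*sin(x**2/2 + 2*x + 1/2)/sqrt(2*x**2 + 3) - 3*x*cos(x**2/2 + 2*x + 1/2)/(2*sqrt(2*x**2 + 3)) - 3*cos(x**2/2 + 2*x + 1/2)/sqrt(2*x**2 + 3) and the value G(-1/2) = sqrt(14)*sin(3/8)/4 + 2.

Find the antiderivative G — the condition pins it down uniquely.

G(x) = -sqrt(2*x**2 + 3)*sin(x**2/2 + 2*x + 1/2)/2 + 2

Recognize the product-rule pattern: G'(x) = u'v + uv' with u = -sqrt(2*x**2 + 3)/2, v = sin(x**2/2 + 2*x + 1/2), so integration by parts undoes it.
A general antiderivative is -sqrt(2*x**2 + 3)*sin(x**2/2 + 2*x + 1/2)/2 + C.
The condition gives C = sqrt(14)*sin(3/8)/4 + 2 - (sqrt(14)*sin(3/8)/4) = 2.
So G(x) = -sqrt(2*x**2 + 3)*sin(x**2/2 + 2*x + 1/2)/2 + 2.
Check: d/dx[-sqrt(2*x**2 + 3)*sin(x**2/2 + 2*x + 1/2)/2 + 2] = (-2*x**3*cos(x**2/2 + 2*x + 1/2) - 4*x**2*cos(x**2/2 + 2*x + 1/2) - 2*x*sin(x**2/2 + 2*x + 1/2) - 3*x*cos(x**2/2 + 2*x + 1/2) - 6*cos(x**2/2 + 2*x + 1/2))/(2*sqrt(2*x**2 + 3)), which equals G'(x).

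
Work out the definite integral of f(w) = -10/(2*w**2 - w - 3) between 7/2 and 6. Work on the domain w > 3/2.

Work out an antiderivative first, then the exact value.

The denominator factors as (w + 1)*(2*w - 3); partial fractions split f into directly integrable pieces: -4/(2*w - 3) + 2/(w + 1).
F(w) = 2*(-log(w - 3/2) + log(w + 1)) is an antiderivative of f.
Check: d/dw[2*(-log(w - 3/2) + log(w + 1))] = -10/(2*w**2 - w - 3) = f(w).
F(6) = -2*log(9/2) + 2*log(7); F(7/2) = -2*log(2) + 2*log(9/2).
Integral = F(6) - F(7/2) = -4*log(9/2) + 2*log(2) + 2*log(7).

Antiderivative: F(w) = 2*(-log(w - 3/2) + log(w + 1)); value = -4*log(9/2) + 2*log(2) + 2*log(7)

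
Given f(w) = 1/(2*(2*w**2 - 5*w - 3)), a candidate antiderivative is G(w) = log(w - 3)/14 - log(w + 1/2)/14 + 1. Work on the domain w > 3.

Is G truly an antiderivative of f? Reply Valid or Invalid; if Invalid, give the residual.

Valid. The derivative of G reproduces f.

d/dw[G] = 1/(4*w**2 - 10*w - 6)
This equals f(w) exactly, so the claim holds.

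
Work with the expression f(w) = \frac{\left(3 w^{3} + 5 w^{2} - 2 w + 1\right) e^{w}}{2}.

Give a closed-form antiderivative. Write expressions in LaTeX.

An antiderivative is F(w) = \frac{\left(w - 1\right) \left(3 w^{2} - w + 5\right) e^{w}}{2}.

f has the shape u'v + uv' for u = \frac{3 w^{3}}{2} - 2 w^{2} + 3 w - \frac{5}{2} and v = e^{w} — it is the derivative of the product u*v.
Check: d/dw[\frac{\left(w - 1\right) \left(3 w^{2} - w + 5\right) e^{w}}{2}] = \frac{3 w^{3} e^{w}}{2} + \frac{5 w^{2} e^{w}}{2} - w e^{w} + \frac{e^{w}}{2}, which equals f(w).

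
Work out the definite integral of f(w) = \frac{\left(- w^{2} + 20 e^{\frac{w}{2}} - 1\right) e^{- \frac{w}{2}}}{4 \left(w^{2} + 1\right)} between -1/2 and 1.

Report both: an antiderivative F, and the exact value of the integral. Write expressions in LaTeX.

Antiderivative: F(w) = \frac{\left(10 e^{\frac{w}{2}} \operatorname{atan}{\left(w \right)} + 1\right) e^{- \frac{w}{2}}}{2}; value = - \frac{e^{\frac{1}{4}}}{2} + \frac{1}{2 e^{\frac{1}{2}}} + 5 \operatorname{atan}{\left(\frac{1}{2} \right)} + \frac{5 \pi}{4}

Differentiate the proposed F(w) back; it has to land on f(w) exactly.
F(w) = \frac{\left(10 e^{\frac{w}{2}} \operatorname{atan}{\left(w \right)} + 1\right) e^{- \frac{w}{2}}}{2} is an antiderivative of f.
Check: d/dw[\frac{\left(10 e^{\frac{w}{2}} \operatorname{atan}{\left(w \right)} + 1\right) e^{- \frac{w}{2}}}{2}] = \frac{- w^{2} + 20 e^{\frac{w}{2}} - 1}{4 w^{2} e^{\frac{w}{2}} + 4 e^{\frac{w}{2}}}, which equals f(w).
F(1) = \frac{1}{2 e^{\frac{1}{2}}} + \frac{5 \pi}{4}; F(-1/2) = - 5 \operatorname{atan}{\left(\frac{1}{2} \right)} + \frac{e^{\frac{1}{4}}}{2}.
Integral = F(1) - F(-1/2) = - \frac{e^{\frac{1}{4}}}{2} + \frac{1}{2 e^{\frac{1}{2}}} + 5 \operatorname{atan}{\left(\frac{1}{2} \right)} + \frac{5 \pi}{4}.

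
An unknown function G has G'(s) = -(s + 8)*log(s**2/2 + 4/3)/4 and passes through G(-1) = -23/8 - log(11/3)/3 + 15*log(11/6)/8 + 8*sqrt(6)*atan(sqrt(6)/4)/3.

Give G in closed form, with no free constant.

G(s) = s**2/8 + 4*s + (-s**2/8 - 2*s)*log(s**2/2 + 4/3) - log(s**2 + 8/3)/3 - 8*sqrt(6)*atan(sqrt(6)*s/4)/3 + 1

The proposed G(s) is checked by its d/ds: the result must match the given G'(s).
A general antiderivative is s**2/8 + 4*s + (-s**2/8 - 2*s)*log(s**2/2 + 4/3) - log(s**2 + 8/3)/3 - 8*sqrt(6)*atan(sqrt(6)*s/4)/3 + C.
The condition gives C = -23/8 - log(11/3)/3 + 15*log(11/6)/8 + 8*sqrt(6)*atan(sqrt(6)/4)/3 - (-31/8 - log(11/3)/3 + 15*log(11/6)/8 + 8*sqrt(6)*atan(sqrt(6)/4)/3) = 1.
So G(s) = s**2/8 + 4*s + (-s**2/8 - 2*s)*log(s**2/2 + 4/3) - log(s**2 + 8/3)/3 - 8*sqrt(6)*atan(sqrt(6)*s/4)/3 + 1.
Check: d/ds[s**2/8 + 4*s + (-s**2/8 - 2*s)*log(s**2/2 + 4/3) - log(s**2 + 8/3)/3 - 8*sqrt(6)*atan(sqrt(6)*s/4)/3 + 1] = -s*log(3*s**2 + 8)/4 + s*log(6)/4 - 2*log(3*s**2 + 8) + 2*log(6), which equals G'(s).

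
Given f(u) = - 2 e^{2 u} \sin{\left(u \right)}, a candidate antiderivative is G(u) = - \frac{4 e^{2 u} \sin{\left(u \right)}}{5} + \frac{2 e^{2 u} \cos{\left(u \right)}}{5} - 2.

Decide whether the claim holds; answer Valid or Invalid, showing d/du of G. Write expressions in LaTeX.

d/du[G] = - 2 e^{2 u} \sin{\left(u \right)}
This equals f(u) exactly, so the claim holds.

Valid: G'(u) = f(u).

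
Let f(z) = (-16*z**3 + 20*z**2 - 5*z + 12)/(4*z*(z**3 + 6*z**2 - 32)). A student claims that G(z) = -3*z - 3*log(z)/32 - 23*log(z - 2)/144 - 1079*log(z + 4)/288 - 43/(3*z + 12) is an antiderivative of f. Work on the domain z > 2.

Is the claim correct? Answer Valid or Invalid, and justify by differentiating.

Invalid: d/dz[G] - f = -3, which is not 0.

d/dz[G] = (-12*z**4 - 88*z**3 + 20*z**2 + 379*z + 12)/(4*z**4 + 24*z**3 - 128*z)
d/dz[G] - f(z) = -3 != 0.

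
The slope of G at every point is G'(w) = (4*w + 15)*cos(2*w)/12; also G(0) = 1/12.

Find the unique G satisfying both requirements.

G(w) = w*sin(2*w)/6 + 5*sin(2*w)/8 + cos(2*w)/12

A first test for any G(w): its w-derivative must equal the given G'(w).
A general antiderivative is w*sin(2*w)/6 + 5*sin(2*w)/8 + cos(2*w)/12 + C.
The condition gives C = 1/12 - (1/12) = 0.
So G(w) = w*sin(2*w)/6 + 5*sin(2*w)/8 + cos(2*w)/12.
Check: d/dw[w*sin(2*w)/6 + 5*sin(2*w)/8 + cos(2*w)/12] = w*cos(2*w)/3 + 5*cos(2*w)/4, which equals G'(w).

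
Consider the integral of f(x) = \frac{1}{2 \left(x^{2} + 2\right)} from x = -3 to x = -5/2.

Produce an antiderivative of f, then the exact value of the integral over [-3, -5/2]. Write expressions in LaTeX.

Antiderivative: F(x) = \frac{\sqrt{2} \operatorname{atan}{\left(\frac{\sqrt{2} x}{2} \right)}}{4}; value = - \frac{\sqrt{2} \operatorname{atan}{\left(\frac{5 \sqrt{2}}{4} \right)}}{4} + \frac{\sqrt{2} \operatorname{atan}{\left(\frac{3 \sqrt{2}}{2} \right)}}{4}

Differentiate the proposed F(x) back; it has to land on f(x) exactly.
F(x) = \frac{\sqrt{2} \operatorname{atan}{\left(\frac{\sqrt{2} x}{2} \right)}}{4} is an antiderivative of f.
Check: d/dx[\frac{\sqrt{2} \operatorname{atan}{\left(\frac{\sqrt{2} x}{2} \right)}}{4}] = \frac{1}{2 x^{2} + 4}, which equals f(x).
F(-5/2) = - \frac{\sqrt{2} \operatorname{atan}{\left(\frac{5 \sqrt{2}}{4} \right)}}{4}; F(-3) = - \frac{\sqrt{2} \operatorname{atan}{\left(\frac{3 \sqrt{2}}{2} \right)}}{4}.
Integral = F(-5/2) - F(-3) = - \frac{\sqrt{2} \operatorname{atan}{\left(\frac{5 \sqrt{2}}{4} \right)}}{4} + \frac{\sqrt{2} \operatorname{atan}{\left(\frac{3 \sqrt{2}}{2} \right)}}{4}.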